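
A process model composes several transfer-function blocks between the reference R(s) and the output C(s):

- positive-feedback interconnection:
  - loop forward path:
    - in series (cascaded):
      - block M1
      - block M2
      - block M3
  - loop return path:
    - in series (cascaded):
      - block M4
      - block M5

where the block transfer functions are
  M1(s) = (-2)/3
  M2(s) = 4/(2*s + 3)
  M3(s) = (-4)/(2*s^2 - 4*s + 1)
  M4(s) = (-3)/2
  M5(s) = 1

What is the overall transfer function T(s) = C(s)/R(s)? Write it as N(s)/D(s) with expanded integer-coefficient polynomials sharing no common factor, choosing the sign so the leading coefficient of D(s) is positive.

Step 1 - series reduction of M1, M2, M3 gives 32/(12*s^3 - 6*s^2 - 30*s + 9)
Step 2 - cascade M4, M5 gives (-3)/2
Step 3 - apply the feedback formula to (M1*M2*M3), (M4*M5), giving the overall T(s)

Final answer: 32/(12*s^3 - 6*s^2 - 30*s + 57)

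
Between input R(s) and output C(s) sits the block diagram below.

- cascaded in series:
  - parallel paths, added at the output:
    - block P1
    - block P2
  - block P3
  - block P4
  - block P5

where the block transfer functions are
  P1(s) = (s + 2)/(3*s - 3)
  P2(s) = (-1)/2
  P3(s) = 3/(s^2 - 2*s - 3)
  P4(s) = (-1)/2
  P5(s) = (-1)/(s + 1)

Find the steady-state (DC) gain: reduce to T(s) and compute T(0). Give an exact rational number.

Step 1 - add P1, P2 (parallel), giving (7 - s)/(6*s - 6)
Step 2 - cascade (P1+P2), P3, P4, P5, giving (7 - s)/(4*s^4 - 8*s^3 - 16*s^2 + 8*s + 12)
DC gain: substitute s = 0 into T(s) from step 2: T(0) = 7/12.

Therefore the answer is 7/12.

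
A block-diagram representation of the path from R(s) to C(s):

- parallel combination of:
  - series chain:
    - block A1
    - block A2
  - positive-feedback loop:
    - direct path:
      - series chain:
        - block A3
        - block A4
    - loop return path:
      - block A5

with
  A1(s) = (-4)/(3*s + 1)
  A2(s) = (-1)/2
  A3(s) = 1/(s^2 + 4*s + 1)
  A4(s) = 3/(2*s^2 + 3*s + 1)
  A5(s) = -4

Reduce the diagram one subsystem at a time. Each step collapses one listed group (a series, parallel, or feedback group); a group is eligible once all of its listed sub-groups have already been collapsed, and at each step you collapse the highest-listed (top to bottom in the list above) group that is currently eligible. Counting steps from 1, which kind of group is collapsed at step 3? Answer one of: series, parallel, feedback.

(1) combine A1, A2 in series
(2) combine A3, A4 in series
(3) reduce the feedback loop with forward (A3*A4) and return A5
(4) combine (A1*A2), [(A3*A4)/(1-(A3*A4)*A5)] in parallel
Step 3: feedback.

Hence the answer: feedback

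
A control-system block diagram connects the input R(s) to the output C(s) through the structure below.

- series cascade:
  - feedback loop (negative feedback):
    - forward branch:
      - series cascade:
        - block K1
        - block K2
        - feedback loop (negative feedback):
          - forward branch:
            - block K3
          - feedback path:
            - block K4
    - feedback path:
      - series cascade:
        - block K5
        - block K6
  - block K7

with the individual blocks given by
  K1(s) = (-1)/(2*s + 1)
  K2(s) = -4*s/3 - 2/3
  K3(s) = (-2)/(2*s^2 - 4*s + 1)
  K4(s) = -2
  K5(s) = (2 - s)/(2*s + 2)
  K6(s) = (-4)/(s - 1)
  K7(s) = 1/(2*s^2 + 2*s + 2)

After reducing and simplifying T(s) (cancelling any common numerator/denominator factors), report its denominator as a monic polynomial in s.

Step 1. feedback reduction of K3, K4 -> (-2)/(2*s^2 - 4*s + 5)
Step 2. multiply K1, K2, [K3/(1+K3*K4)] (series) -> (-4)/(6*s^2 - 12*s + 15)
Step 3. reduce the series chain K5, K6 -> (2*s - 4)/(s^2 - 1)
Step 4. collapse the loop ((K1*K2*[K3/(1+K3*K4)]) forward, (K5*K6) return) -> (4 - 4*s^2)/(6*s^4 - 12*s^3 + 9*s^2 + 4*s + 1)
Step 5. cascade [(K1*K2*[K3/(1+K3*K4)])/(1+(K1*K2*[K3/(1+K3*K4)])*(K5*K6))], K7 -> (2 - 2*s^2)/(6*s^6 - 6*s^5 + 3*s^4 + s^3 + 14*s^2 + 5*s + 1)
The result of step 5 is T(s) in lowest terms. Its denominator has leading coefficient 6; dividing the denominator through by 6 makes it monic.

Therefore the answer is s^6 - s^5 + s^4/2 + s^3/6 + 7*s^2/3 + 5*s/6 + 1/6.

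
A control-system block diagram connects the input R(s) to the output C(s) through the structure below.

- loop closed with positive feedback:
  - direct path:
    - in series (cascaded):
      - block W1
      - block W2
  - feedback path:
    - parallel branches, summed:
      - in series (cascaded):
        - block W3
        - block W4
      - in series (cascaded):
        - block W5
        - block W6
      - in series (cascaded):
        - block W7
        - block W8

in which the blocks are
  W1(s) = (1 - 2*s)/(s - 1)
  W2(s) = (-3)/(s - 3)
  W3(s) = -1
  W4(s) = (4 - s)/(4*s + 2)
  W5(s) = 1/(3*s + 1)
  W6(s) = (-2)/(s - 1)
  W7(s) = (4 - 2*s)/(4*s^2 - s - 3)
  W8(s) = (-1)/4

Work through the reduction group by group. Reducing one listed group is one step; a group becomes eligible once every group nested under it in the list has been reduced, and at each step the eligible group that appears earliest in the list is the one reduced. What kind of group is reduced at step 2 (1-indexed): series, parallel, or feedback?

Step 1: series reduction of W1, W2
Step 2: series reduction of W3, W4
Step 3: multiply W5, W6 (series)
Step 4: series reduction of W7, W8
Step 5: parallel reduction of (W3*W4), (W5*W6), (W7*W8)
Step 6: reduce the feedback loop with forward (W1*W2) and return ((W3*W4)+(W5*W6)+(W7*W8))
At step 2 the group reduced is series.

Therefore the answer is series.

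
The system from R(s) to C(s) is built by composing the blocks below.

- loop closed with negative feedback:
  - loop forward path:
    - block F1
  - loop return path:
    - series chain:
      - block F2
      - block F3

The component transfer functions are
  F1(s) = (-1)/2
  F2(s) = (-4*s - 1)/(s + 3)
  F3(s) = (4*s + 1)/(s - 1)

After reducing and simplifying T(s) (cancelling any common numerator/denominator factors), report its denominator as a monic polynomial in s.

First reduce the diagram to T(s).

1. combine F2, F3 in series: (-16*s^2 - 8*s - 1)/(s^2 + 2*s - 3)
2. apply the feedback formula to F1, (F2*F3): (-s^2 - 2*s + 3)/(18*s^2 + 12*s - 5)
The result of step 2 is T(s) in lowest terms. Its denominator has leading coefficient 18; dividing the denominator through by 18 makes it monic.

Answer: s^2 + 2*s/3 - 5/18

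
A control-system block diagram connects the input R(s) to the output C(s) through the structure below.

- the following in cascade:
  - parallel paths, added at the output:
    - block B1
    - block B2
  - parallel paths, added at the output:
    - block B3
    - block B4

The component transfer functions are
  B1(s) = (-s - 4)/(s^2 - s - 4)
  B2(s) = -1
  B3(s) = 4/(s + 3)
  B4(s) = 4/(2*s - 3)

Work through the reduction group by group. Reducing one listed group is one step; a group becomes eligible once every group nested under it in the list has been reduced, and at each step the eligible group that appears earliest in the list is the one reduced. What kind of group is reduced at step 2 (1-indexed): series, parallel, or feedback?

1. combine B1, B2 in parallel
2. sum the parallel branches B3, B4
3. combine (B1+B2), (B3+B4) in series
Step 2 collapses a parallel group.

Answer: parallel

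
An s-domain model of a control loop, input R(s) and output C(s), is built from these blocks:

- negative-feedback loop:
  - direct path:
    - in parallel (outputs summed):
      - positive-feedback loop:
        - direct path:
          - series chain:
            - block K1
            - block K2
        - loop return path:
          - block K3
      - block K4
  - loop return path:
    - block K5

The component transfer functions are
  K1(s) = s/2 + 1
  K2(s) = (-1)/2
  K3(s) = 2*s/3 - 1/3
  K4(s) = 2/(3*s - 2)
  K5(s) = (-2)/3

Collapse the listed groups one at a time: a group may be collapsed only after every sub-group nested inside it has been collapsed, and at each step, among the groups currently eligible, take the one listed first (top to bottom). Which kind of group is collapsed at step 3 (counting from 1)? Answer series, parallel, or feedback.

The answer is parallel.

Reasoning:
Step 1 - series reduction of K1, K2
Step 2 - reduce the feedback loop with forward (K1*K2) and return K3
Step 3 - reduce the parallel group [(K1*K2)/(1-(K1*K2)*K3)], K4
Step 4 - close the feedback loop around ([(K1*K2)/(1-(K1*K2)*K3)]+K4), K5
So the answer for step 3 is parallel.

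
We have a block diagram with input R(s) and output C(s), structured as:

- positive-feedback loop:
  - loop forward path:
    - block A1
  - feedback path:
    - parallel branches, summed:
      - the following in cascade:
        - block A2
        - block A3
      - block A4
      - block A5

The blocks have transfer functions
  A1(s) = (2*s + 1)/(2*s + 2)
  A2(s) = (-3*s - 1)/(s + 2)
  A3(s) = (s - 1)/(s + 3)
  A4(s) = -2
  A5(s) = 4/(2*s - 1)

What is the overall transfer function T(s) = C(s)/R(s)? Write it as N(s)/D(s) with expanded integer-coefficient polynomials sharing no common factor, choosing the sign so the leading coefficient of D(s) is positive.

[1] combine A2, A3 in series, giving (-3*s^2 + 2*s + 1)/(s^2 + 5*s + 6)
[2] sum the parallel branches (A2*A3), A4, A5, giving (-10*s^3 - 7*s^2 + 6*s + 35)/(2*s^3 + 9*s^2 + 7*s - 6)
[3] close the feedback loop around A1, ((A2*A3)+A4+A5); the result is T(s) itself (integer coefficients, no common factor, positive leading denominator coefficient)

Answer: (4*s^4 + 20*s^3 + 23*s^2 - 5*s - 6)/(24*s^4 + 46*s^3 + 27*s^2 - 74*s - 47)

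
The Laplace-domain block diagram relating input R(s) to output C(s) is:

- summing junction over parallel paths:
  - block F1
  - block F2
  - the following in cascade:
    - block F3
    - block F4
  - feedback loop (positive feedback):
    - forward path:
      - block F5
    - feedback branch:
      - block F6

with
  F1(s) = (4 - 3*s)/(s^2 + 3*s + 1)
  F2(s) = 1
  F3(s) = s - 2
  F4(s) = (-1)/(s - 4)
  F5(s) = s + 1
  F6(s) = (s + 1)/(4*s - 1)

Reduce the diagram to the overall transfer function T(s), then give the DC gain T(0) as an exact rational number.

The answer is 5.

Reasoning:
Step 1 - reduce the series chain F3, F4: (2 - s)/(s - 4)
Step 2 - collapse the loop (F5 forward, F6 return): (-4*s^2 - 3*s + 1)/(s^2 - 2*s + 2)
Step 3 - add F1, F2, (F3*F4), [F5/(1-F5*F6)] (parallel): (-4*s^5 - 4*s^4 + 68*s^3 + 57*s - 40)/(s^5 - 3*s^4 - 7*s^3 + 16*s^2 - 14*s - 8)
Evaluating the step-3 result (the overall T(s)) at s = 0 gives T(0) = -40/(-8) = 5.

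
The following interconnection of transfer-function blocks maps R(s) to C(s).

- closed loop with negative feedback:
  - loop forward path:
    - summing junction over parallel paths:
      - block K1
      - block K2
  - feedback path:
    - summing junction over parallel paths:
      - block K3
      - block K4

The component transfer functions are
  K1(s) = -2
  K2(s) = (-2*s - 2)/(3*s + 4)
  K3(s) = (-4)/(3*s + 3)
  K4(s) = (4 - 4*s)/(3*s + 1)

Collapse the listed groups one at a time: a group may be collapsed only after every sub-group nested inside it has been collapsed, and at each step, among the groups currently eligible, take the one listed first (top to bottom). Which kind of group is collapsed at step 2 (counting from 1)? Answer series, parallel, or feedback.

The answer is parallel.

Reasoning:
Step 1. add K1, K2 (parallel)
Step 2. combine K3, K4 in parallel
Step 3. apply the feedback formula to (K1+K2), (K3+K4)
At step 2 the group reduced is parallel.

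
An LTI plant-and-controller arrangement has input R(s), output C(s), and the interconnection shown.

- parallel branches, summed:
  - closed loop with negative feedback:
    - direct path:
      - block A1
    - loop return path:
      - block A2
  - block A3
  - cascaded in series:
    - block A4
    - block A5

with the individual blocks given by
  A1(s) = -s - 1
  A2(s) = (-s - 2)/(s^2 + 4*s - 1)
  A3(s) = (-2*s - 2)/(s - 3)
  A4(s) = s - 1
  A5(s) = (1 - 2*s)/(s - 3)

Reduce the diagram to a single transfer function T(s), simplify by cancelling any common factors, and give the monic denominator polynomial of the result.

Reducing step by step:

Step 1. reduce the feedback loop with forward A1 and return A2; result (-s^3 - 5*s^2 - 3*s + 1)/(2*s^2 + 7*s + 1)
Step 2. multiply A4, A5 (series); result (-2*s^2 + 3*s - 1)/(s - 3)
Step 3. parallel reduction of [A1/(1+A1*A2)], A3, (A4*A5); result (-5*s^4 - 14*s^3 + 11*s^2 - 10*s - 6)/(2*s^3 + s^2 - 20*s - 3)
T(s) is the step-3 result (common factors already cancelled). Leading coefficient of the denominator: 2. Divide through by 2 for the monic polynomial.

Answer: s^3 + s^2/2 - 10*s - 3/2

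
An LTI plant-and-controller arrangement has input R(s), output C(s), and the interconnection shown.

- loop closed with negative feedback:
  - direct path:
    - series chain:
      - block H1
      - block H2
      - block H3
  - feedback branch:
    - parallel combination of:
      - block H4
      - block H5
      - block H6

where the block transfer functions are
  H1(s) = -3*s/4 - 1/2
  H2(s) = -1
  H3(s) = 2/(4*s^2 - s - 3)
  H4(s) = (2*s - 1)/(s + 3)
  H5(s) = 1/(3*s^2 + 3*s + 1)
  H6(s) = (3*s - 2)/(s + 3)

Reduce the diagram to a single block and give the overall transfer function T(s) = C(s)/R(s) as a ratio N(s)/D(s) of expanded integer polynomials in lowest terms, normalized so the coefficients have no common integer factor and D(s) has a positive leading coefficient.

Step 1: cascade H1, H2, H3 -> (3*s + 2)/(8*s^2 - 2*s - 6)
Step 2: reduce the parallel group H4, H5, H6 -> (15*s^3 + 6*s^2 - 3*s)/(3*s^3 + 12*s^2 + 10*s + 3)
Step 3: reduce the feedback loop with forward (H1*H2*H3) and return (H4+H5+H6) - this is the overall T(s), already in the required normalized form

Hence the answer: (9*s^4 + 42*s^3 + 54*s^2 + 29*s + 6)/(24*s^5 + 135*s^4 + 86*s^3 - 65*s^2 - 72*s - 18)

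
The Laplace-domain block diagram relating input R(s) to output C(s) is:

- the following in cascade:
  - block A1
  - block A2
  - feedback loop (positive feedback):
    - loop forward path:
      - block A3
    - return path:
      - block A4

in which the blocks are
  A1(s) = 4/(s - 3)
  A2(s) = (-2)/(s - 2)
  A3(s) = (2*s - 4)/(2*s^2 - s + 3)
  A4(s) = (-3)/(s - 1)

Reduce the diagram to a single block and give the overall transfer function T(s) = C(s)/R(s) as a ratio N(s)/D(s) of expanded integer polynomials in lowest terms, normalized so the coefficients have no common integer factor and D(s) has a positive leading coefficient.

Reducing step by step:

(1) close the feedback loop around A3, A4, giving (2*s^2 - 6*s + 4)/(2*s^3 - 3*s^2 + 10*s - 15)
(2) combine A1, A2, [A3/(1-A3*A4)] in series: this yields T(s), and no further normalization is needed

Answer: (16 - 16*s)/(2*s^4 - 9*s^3 + 19*s^2 - 45*s + 45)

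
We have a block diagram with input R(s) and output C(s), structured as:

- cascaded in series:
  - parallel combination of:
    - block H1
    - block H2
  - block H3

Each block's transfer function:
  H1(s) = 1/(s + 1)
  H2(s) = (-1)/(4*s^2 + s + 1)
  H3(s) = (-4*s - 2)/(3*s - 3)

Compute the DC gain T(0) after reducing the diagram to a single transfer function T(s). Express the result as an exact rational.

(1) reduce the parallel group H1, H2, giving (4*s^2)/(4*s^3 + 5*s^2 + 2*s + 1)
(2) cascade (H1+H2), H3, giving (-16*s^3 - 8*s^2)/(12*s^4 + 3*s^3 - 9*s^2 - 3*s - 3)
Step 2 gives the overall T(s). Then T(0) = 0/(-3) = 0.

Answer: 0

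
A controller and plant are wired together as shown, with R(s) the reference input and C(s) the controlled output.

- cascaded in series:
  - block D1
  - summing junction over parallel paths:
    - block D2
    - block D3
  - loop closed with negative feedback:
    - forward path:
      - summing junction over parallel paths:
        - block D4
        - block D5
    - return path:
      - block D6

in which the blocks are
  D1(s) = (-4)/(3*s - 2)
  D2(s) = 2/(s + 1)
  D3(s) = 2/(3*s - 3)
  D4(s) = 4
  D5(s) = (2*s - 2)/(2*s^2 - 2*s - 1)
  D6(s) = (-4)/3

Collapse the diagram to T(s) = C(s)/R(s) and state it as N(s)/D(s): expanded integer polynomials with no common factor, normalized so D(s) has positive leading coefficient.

The answer is (256*s^3 - 320*s^2 - 96*s + 96)/(78*s^5 - 106*s^4 - 105*s^3 + 148*s^2 + 27*s - 42).

Reasoning:
Step 1 - reduce the parallel group D2, D3 -> (8*s - 4)/(3*s^2 - 3)
Step 2 - parallel reduction of D4, D5 -> (8*s^2 - 6*s - 6)/(2*s^2 - 2*s - 1)
Step 3 - collapse the loop ((D4+D5) forward, D6 return) -> (-24*s^2 + 18*s + 18)/(26*s^2 - 18*s - 21)
Step 4 - cascade D1, (D2+D3), [(D4+D5)/(1+(D4+D5)*D6)] - this is the overall T(s), already in the required normalized form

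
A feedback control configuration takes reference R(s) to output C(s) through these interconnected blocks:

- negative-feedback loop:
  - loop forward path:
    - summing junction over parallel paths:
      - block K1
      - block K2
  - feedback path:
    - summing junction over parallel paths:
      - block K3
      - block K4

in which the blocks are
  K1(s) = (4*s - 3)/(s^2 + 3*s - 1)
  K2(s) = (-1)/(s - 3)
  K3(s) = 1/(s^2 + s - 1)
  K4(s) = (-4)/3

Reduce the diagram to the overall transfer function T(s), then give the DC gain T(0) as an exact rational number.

Answer: -30/61

Working:
[1] parallel reduction of K1, K2: (3*s^2 - 18*s + 10)/(s^3 - 10*s + 3)
[2] parallel reduction of K3, K4: (-4*s^2 - 4*s + 7)/(3*s^2 + 3*s - 3)
[3] apply the feedback formula to (K1+K2), (K3+K4): (9*s^4 - 45*s^3 - 33*s^2 + 84*s - 30)/(3*s^5 - 9*s^4 + 27*s^3 + 32*s^2 - 127*s + 61)
Step 3 gives the overall T(s). Then T(0) = -30/61.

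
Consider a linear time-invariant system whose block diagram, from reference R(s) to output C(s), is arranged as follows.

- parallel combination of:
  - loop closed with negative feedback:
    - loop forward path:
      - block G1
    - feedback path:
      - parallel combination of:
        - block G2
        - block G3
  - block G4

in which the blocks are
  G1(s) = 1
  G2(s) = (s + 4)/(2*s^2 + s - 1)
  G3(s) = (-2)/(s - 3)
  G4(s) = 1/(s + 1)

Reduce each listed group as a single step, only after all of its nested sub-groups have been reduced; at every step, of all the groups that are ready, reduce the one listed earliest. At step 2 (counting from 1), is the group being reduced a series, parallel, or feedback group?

Step 1: reduce the parallel group G2, G3
Step 2: apply the feedback formula to G1, (G2+G3)
Step 3: parallel reduction of [G1/(1+G1*(G2+G3))], G4
So the answer for step 2 is feedback.

Hence the answer: feedback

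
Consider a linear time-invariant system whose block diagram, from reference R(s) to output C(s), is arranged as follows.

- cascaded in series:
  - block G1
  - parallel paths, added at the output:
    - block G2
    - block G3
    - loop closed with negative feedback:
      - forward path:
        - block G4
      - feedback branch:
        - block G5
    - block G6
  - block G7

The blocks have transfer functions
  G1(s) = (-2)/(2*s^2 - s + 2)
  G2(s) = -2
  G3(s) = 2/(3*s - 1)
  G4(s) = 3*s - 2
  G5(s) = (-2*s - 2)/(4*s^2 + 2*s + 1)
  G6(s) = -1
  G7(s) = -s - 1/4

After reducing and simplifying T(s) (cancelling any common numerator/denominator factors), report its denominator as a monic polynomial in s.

(1) close the feedback loop around G4, G5, giving (-12*s^3 + 2*s^2 + s + 2)/(2*s^2 - 5)
(2) combine G2, G3, [G4/(1+G4*G5)], G6 in parallel, giving (-36*s^4 + 11*s^2 + 50*s - 27)/(6*s^3 - 2*s^2 - 15*s + 5)
(3) cascade G1, (G2+G3+[G4/(1+G4*G5)]+G6), G7, giving (-144*s^5 - 36*s^4 + 44*s^3 + 211*s^2 - 58*s - 27)/(24*s^5 - 20*s^4 - 32*s^3 + 42*s^2 - 70*s + 20)
That last expression is T(s), already simplified. Scaling its denominator by 1/24 (the reciprocal of the leading coefficient) yields the monic denominator.

Hence the answer: s^5 - 5*s^4/6 - 4*s^3/3 + 7*s^2/4 - 35*s/12 + 5/6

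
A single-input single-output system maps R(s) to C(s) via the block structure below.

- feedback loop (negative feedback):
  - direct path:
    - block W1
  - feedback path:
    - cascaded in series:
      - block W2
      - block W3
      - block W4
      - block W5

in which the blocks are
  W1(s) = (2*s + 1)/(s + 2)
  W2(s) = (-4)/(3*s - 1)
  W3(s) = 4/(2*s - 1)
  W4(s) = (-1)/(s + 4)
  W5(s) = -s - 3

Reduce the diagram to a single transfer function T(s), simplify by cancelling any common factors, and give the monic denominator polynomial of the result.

Step 1. cascade W2, W3, W4, W5 = (-16*s - 48)/(6*s^3 + 19*s^2 - 19*s + 4)
Step 2. feedback reduction of W1, (W2*W3*W4*W5) = (12*s^4 + 44*s^3 - 19*s^2 - 11*s + 4)/(6*s^4 + 31*s^3 - 13*s^2 - 146*s - 40)
No further cancellation is possible in the step-2 result, so that is T(s). Its denominator becomes monic after dividing by the leading coefficient 6.

Final answer: s^4 + 31*s^3/6 - 13*s^2/6 - 73*s/3 - 20/3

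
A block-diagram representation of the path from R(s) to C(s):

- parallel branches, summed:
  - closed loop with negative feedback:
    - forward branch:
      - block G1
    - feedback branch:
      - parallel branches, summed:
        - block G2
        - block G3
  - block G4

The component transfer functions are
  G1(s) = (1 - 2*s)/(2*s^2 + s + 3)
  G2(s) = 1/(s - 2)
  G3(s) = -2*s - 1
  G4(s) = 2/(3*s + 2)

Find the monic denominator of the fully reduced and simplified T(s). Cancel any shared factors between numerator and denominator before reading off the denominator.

(1) sum the parallel branches G2, G3 -> (-2*s^2 + 3*s + 3)/(s - 2)
(2) reduce the feedback loop with forward G1 and return (G2+G3) -> (-2*s^2 + 5*s - 2)/(6*s^3 - 11*s^2 - 2*s - 3)
(3) combine [G1/(1+G1*(G2+G3))], G4 in parallel -> (6*s^3 - 11*s^2 - 10)/(18*s^4 - 21*s^3 - 28*s^2 - 13*s - 6)
The result of step 3 is T(s) in lowest terms. Its denominator has leading coefficient 18; dividing the denominator through by 18 makes it monic.

Answer: s^4 - 7*s^3/6 - 14*s^2/9 - 13*s/18 - 1/3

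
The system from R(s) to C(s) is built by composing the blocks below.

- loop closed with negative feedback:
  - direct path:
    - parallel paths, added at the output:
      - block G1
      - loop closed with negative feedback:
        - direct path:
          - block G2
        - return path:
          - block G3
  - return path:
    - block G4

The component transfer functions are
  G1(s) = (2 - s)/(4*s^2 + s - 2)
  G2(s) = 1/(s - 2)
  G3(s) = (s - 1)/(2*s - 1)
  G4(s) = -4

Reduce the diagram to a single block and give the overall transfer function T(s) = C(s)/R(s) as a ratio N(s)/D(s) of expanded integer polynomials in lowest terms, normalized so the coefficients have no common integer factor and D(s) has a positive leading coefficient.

Answer: (6*s^3 + 6*s^2 - 14*s + 4)/(8*s^4 - 38*s^3 - 28*s^2 + 65*s - 18)

Working:
Step 1: close the feedback loop around G2, G3, giving (2*s - 1)/(2*s^2 - 4*s + 1)
Step 2: reduce the parallel group G1, [G2/(1+G2*G3)], giving (6*s^3 + 6*s^2 - 14*s + 4)/(8*s^4 - 14*s^3 - 4*s^2 + 9*s - 2)
Step 3: collapse the loop ((G1+[G2/(1+G2*G3)]) forward, G4 return); the result is T(s) itself (integer coefficients, no common factor, positive leading denominator coefficient)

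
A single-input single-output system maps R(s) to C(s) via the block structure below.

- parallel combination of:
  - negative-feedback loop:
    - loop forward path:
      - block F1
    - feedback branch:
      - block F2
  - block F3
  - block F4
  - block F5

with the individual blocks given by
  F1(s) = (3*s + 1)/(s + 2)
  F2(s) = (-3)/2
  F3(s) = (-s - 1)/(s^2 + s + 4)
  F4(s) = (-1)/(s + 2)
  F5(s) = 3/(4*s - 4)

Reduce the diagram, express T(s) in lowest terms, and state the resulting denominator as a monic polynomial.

The answer is s^5 + 13*s^4/7 + 19*s^3/7 + 11*s^2/7 - 58*s/7 + 8/7.

Reasoning:
1. reduce the feedback loop with forward F1 and return F2 = (-6*s - 2)/(7*s - 1)
2. combine [F1/(1+F1*F2)], F3, F4, F5 in parallel = (-24*s^5 - 91*s^4 - 76*s^3 - 3*s^2 + 502*s + 16)/(28*s^5 + 52*s^4 + 76*s^3 + 44*s^2 - 232*s + 32)
The result of step 2 is T(s) in lowest terms. Its denominator has leading coefficient 28; dividing the denominator through by 28 makes it monic.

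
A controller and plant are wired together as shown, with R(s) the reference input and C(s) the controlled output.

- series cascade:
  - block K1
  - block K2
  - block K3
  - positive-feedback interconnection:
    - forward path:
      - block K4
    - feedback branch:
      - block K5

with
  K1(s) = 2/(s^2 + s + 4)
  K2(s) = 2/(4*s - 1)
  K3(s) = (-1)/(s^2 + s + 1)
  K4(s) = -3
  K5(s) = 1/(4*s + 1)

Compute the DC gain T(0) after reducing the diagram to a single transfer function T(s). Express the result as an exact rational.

Step 1 - reduce the feedback loop with forward K4 and return K5 gives (-12*s - 3)/(4*s + 4)
Step 2 - series reduction of K1, K2, K3, [K4/(1-K4*K5)] gives (12*s + 3)/(4*s^6 + 11*s^5 + 29*s^4 + 36*s^3 + 25*s^2 + 7*s - 4)
That last expression is T(s); at s = 0 only the constant terms survive, so T(0) = 3/(-4) = -3/4.

Hence the answer: -3/4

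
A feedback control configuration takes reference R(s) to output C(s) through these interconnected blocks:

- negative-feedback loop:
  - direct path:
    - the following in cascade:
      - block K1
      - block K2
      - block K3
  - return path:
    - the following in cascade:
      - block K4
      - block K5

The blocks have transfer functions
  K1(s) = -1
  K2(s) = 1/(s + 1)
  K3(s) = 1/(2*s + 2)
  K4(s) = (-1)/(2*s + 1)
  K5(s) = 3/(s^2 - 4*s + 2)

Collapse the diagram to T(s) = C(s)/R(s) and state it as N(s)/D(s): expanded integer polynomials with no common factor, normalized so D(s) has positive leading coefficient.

Reducing step by step:

(1) cascade K1, K2, K3, giving (-1)/(2*s^2 + 4*s + 2)
(2) series reduction of K4, K5, giving (-3)/(2*s^3 - 7*s^2 + 2)
(3) collapse the loop ((K1*K2*K3) forward, (K4*K5) return): this yields T(s), and no further normalization is needed

Answer: (-2*s^3 + 7*s^2 - 2)/(4*s^5 - 6*s^4 - 24*s^3 - 10*s^2 + 8*s + 7)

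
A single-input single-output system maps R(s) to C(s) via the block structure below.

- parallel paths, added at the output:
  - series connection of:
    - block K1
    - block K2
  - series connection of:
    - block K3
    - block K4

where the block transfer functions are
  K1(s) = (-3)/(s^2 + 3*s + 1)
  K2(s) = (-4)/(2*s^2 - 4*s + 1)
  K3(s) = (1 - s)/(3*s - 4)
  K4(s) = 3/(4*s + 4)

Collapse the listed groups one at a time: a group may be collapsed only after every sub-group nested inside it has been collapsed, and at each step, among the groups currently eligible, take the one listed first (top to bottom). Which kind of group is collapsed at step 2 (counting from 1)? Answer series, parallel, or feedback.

[1] multiply K1, K2 (series)
[2] cascade K3, K4
[3] add (K1*K2), (K3*K4) (parallel)
The group at step 2 is a series group.

Answer: series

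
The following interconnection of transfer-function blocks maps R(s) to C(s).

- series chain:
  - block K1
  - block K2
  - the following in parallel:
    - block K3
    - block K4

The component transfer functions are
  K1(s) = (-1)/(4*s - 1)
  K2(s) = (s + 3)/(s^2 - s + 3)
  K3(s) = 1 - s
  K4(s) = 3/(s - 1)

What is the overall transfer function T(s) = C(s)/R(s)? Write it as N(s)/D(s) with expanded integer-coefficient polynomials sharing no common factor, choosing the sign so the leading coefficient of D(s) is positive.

(1) parallel reduction of K3, K4; result (-s^2 + 2*s + 2)/(s - 1)
(2) multiply K1, K2, (K3+K4) (series), giving the overall T(s)

Hence the answer: (s^3 + s^2 - 8*s - 6)/(4*s^4 - 9*s^3 + 18*s^2 - 16*s + 3)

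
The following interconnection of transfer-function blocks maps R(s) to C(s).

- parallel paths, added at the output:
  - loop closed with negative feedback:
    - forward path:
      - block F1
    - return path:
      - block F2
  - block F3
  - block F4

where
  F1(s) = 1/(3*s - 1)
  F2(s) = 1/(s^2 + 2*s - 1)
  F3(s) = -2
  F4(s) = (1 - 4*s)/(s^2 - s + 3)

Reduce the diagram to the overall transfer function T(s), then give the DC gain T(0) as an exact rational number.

Step 1 - reduce the feedback loop with forward F1 and return F2; result (s^2 + 2*s - 1)/(3*s^3 + 5*s^2 - 5*s + 2)
Step 2 - combine [F1/(1+F1*F2)], F3, F4 in parallel; result (-6*s^5 - 15*s^4 - 14*s^3 - 19*s^2 + 28*s - 13)/(3*s^5 + 2*s^4 - s^3 + 22*s^2 - 17*s + 6)
The step-2 result is T(s). Setting s = 0: T(0) = -13/6.

Therefore the answer is -13/6.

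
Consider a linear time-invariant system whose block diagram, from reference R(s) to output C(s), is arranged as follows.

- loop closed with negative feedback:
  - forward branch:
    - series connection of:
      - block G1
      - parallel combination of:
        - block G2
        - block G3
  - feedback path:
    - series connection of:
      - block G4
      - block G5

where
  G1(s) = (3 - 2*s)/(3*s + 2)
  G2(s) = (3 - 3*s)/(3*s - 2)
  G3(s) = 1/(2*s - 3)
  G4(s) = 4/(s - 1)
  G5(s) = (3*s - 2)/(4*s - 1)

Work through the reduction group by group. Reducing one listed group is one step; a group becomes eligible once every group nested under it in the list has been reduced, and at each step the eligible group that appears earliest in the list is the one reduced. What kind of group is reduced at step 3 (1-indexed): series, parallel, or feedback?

Reducing step by step:

(1) combine G2, G3 in parallel
(2) series reduction of G1, (G2+G3)
(3) combine G4, G5 in series
(4) close the feedback loop around (G1*(G2+G3)), (G4*G5)
The group at step 3 is a series group.

Answer: series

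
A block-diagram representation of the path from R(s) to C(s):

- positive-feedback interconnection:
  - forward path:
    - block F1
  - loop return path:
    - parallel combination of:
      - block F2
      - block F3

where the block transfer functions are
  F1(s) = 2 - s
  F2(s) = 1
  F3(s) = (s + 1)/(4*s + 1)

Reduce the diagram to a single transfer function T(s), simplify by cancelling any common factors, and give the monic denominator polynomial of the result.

Reducing step by step:

Step 1. parallel reduction of F2, F3: (5*s + 2)/(4*s + 1)
Step 2. apply the feedback formula to F1, (F2+F3): (-4*s^2 + 7*s + 2)/(5*s^2 - 4*s - 3)
That last expression is T(s), already simplified. Scaling its denominator by 1/5 (the reciprocal of the leading coefficient) yields the monic denominator.

Answer: s^2 - 4*s/5 - 3/5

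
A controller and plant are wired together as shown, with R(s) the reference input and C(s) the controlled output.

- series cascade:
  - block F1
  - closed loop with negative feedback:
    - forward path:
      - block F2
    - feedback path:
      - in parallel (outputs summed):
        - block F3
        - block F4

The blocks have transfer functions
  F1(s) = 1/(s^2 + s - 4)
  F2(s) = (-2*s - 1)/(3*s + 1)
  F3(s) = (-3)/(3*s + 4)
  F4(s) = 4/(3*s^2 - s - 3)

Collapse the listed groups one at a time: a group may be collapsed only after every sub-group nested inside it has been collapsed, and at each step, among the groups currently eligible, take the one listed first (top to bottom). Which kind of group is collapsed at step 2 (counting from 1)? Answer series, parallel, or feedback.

Step 1: add F3, F4 (parallel)
Step 2: collapse the loop (F2 forward, (F3+F4) return)
Step 3: cascade F1, [F2/(1+F2*(F3+F4))]
Step 2 collapses a feedback group.

Hence the answer: feedback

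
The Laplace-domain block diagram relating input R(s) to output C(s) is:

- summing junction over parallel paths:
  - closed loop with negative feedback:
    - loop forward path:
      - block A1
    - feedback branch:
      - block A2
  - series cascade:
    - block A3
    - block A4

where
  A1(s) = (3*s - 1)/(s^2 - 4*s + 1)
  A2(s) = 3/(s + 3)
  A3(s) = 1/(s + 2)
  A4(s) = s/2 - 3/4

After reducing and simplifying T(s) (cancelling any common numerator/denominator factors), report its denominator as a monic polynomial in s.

[1] close the feedback loop around A1, A2; result (3*s^2 + 8*s - 3)/(s^3 - s^2 - 2*s)
[2] combine A3, A4 in series; result (2*s - 3)/(4*s + 8)
[3] sum the parallel branches [A1/(1+A1*A2)], (A3*A4); result (2*s^4 + 7*s^3 + 55*s^2 + 58*s - 24)/(4*s^4 + 4*s^3 - 16*s^2 - 16*s)
Step 3 gives the fully reduced T(s), with no common factor left to cancel. The denominator's leading coefficient is 4, so divide each of its coefficients by 4 to get the monic form.

Hence the answer: s^4 + s^3 - 4*s^2 - 4*s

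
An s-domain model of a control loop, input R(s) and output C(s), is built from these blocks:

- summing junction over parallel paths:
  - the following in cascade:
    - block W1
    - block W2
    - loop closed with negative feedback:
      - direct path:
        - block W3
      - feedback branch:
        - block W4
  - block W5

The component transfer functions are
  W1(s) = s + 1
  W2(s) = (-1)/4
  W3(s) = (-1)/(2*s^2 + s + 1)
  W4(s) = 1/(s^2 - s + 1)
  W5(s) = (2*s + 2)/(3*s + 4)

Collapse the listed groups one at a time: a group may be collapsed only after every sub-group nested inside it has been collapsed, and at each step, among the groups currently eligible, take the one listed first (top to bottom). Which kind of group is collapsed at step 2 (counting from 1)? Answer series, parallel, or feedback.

(1) reduce the feedback loop with forward W3 and return W4
(2) cascade W1, W2, [W3/(1+W3*W4)]
(3) reduce the parallel group (W1*W2*[W3/(1+W3*W4)]), W5
The group at step 2 is a series group.

Hence the answer: series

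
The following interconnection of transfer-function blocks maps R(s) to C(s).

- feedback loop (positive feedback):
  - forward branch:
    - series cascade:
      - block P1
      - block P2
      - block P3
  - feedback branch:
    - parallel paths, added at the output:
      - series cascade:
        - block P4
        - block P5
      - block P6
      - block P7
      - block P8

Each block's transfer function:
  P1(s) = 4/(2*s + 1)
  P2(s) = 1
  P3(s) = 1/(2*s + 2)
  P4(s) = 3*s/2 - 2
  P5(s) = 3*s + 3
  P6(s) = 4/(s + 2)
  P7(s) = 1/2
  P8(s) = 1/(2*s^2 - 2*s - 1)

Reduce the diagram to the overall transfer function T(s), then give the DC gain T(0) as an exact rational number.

Reducing step by step:

Step 1 - multiply P1, P2, P3 (series), giving 2/(2*s^2 + 3*s + 1)
Step 2 - reduce the series chain P4, P5, giving 9*s^2/2 - 3*s/2 - 6
Step 3 - combine (P4*P5), P6, P7, P8 in parallel, giving (18*s^5 + 12*s^4 - 73*s^3 - 9*s^2 + 47*s + 18)/(4*s^3 + 4*s^2 - 10*s - 4)
Step 4 - collapse the loop ((P1*P2*P3) forward, ((P4*P5)+P6+P7+P8) return), giving (-4*s^3 - 4*s^2 + 10*s + 4)/(14*s^5 + 2*s^4 - 71*s^3 + 8*s^2 + 58*s + 20)
That last expression is T(s); at s = 0 only the constant terms survive, so T(0) = 4/20 = 1/5.

Answer: 1/5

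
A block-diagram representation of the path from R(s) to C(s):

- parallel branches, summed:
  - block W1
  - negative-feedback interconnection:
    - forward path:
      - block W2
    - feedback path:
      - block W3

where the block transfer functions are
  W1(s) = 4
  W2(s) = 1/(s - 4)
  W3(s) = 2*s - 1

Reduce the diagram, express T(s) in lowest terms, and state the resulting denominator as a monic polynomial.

The answer is s - 5/3.

Reasoning:
Step 1. feedback reduction of W2, W3 = 1/(3*s - 5)
Step 2. combine W1, [W2/(1+W2*W3)] in parallel = (12*s - 19)/(3*s - 5)
That last expression is T(s), already simplified. Scaling its denominator by 1/3 (the reciprocal of the leading coefficient) yields the monic denominator.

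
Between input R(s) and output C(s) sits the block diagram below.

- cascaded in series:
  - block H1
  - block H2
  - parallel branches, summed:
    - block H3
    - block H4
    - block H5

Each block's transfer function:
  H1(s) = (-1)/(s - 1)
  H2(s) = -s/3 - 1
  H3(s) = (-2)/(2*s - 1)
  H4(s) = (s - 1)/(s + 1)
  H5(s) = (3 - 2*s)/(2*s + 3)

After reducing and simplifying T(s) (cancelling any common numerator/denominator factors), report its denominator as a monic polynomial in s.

First reduce the diagram to T(s).

Step 1 - sum the parallel branches H3, H4, H5 -> (-12*s - 6)/(4*s^3 + 8*s^2 + s - 3)
Step 2 - reduce the series chain H1, H2, (H3+H4+H5) -> (-4*s^2 - 14*s - 6)/(4*s^4 + 4*s^3 - 7*s^2 - 4*s + 3)
No further cancellation is possible in the step-2 result, so that is T(s). Its denominator becomes monic after dividing by the leading coefficient 4.

Answer: s^4 + s^3 - 7*s^2/4 - s + 3/4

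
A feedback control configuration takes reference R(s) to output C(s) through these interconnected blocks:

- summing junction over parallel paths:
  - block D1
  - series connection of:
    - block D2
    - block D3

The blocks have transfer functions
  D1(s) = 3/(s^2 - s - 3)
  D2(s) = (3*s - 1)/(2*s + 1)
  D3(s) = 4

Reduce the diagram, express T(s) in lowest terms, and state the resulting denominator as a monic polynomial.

The answer is s^3 - s^2/2 - 7*s/2 - 3/2.

Reasoning:
(1) combine D2, D3 in series = (12*s - 4)/(2*s + 1)
(2) add D1, (D2*D3) (parallel) = (12*s^3 - 16*s^2 - 26*s + 15)/(2*s^3 - s^2 - 7*s - 3)
T(s) is the step-2 result (common factors already cancelled). Leading coefficient of the denominator: 2. Divide through by 2 for the monic polynomial.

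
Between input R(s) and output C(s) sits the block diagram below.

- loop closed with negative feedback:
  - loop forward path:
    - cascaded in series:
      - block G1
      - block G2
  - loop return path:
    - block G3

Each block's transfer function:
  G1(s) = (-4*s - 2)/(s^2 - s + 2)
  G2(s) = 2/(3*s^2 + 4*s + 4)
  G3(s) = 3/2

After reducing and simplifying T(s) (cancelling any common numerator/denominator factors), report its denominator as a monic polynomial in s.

Step 1: cascade G1, G2 -> (-8*s - 4)/(3*s^4 + s^3 + 6*s^2 + 4*s + 8)
Step 2: apply the feedback formula to (G1*G2), G3 -> (-8*s - 4)/(3*s^4 + s^3 + 6*s^2 - 8*s + 2)
Step 2 gives the fully reduced T(s), with no common factor left to cancel. The denominator's leading coefficient is 3, so divide each of its coefficients by 3 to get the monic form.

Final answer: s^4 + s^3/3 + 2*s^2 - 8*s/3 + 2/3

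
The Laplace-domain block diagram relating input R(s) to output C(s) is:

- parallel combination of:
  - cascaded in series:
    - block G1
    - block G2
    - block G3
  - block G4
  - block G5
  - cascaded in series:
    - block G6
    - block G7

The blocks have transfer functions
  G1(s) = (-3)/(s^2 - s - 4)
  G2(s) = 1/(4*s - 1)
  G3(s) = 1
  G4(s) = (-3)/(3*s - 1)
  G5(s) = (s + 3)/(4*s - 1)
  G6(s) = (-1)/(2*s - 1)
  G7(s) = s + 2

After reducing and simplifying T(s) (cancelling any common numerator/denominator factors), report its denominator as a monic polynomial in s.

The answer is s^5 - 25*s^4/12 - 61*s^3/24 + 47*s^2/12 - 35*s/24 + 1/6.

Reasoning:
Step 1: multiply G1, G2, G3 (series): (-3)/(4*s^3 - 5*s^2 - 15*s + 4)
Step 2: reduce the series chain G6, G7: (-s - 2)/(2*s - 1)
Step 3: reduce the parallel group (G1*G2*G3), G4, G5, (G6*G7): (-6*s^5 - 22*s^4 + 69*s^3 + 75*s^2 - 51*s + 5)/(24*s^5 - 50*s^4 - 61*s^3 + 94*s^2 - 35*s + 4)
That last expression is T(s), already simplified. Scaling its denominator by 1/24 (the reciprocal of the leading coefficient) yields the monic denominator.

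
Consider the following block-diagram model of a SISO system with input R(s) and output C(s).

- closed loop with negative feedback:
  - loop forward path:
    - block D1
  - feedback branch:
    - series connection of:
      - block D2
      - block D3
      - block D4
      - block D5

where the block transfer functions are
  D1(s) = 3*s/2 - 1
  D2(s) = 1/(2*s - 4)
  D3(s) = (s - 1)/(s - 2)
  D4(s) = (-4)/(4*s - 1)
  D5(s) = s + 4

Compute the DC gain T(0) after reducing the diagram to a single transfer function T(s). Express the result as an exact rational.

Reducing step by step:

Step 1: cascade D2, D3, D4, D5 gives (-2*s^2 - 6*s + 8)/(4*s^3 - 17*s^2 + 20*s - 4)
Step 2: close the feedback loop around D1, (D2*D3*D4*D5) gives (12*s^4 - 59*s^3 + 94*s^2 - 52*s + 8)/(2*s^3 - 48*s^2 + 76*s - 24)
DC gain: substitute s = 0 into T(s) from step 2: T(0) = 8/(-24) = -1/3.

Answer: -1/3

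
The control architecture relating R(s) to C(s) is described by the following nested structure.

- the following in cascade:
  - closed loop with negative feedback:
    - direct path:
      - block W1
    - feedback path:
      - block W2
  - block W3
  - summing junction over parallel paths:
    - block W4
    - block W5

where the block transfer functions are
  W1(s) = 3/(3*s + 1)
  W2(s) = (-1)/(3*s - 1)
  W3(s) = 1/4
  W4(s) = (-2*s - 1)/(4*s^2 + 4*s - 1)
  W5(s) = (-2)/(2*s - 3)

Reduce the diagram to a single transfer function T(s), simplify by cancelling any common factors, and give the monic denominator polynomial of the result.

Reducing step by step:

Step 1. reduce the feedback loop with forward W1 and return W2: (9*s - 3)/(9*s^2 - 4)
Step 2. parallel reduction of W4, W5: (-12*s^2 - 4*s + 5)/(8*s^3 - 4*s^2 - 14*s + 3)
Step 3. series reduction of [W1/(1+W1*W2)], W3, (W4+W5): (-108*s^3 + 57*s - 15)/(288*s^5 - 144*s^4 - 632*s^3 + 172*s^2 + 224*s - 48)
That last expression is T(s), already simplified. Scaling its denominator by 1/288 (the reciprocal of the leading coefficient) yields the monic denominator.

Answer: s^5 - s^4/2 - 79*s^3/36 + 43*s^2/72 + 7*s/9 - 1/6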